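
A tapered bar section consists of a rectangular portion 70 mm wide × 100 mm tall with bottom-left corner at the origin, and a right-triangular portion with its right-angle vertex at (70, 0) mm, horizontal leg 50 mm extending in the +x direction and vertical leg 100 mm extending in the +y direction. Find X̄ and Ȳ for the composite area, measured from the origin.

rectangular portion: A = 70 × 100 = 7000.00, centroid at (35.00, 50.00).
triangular portion: A = ½·50·100 = 2500.00, centroid at (86.67, 33.33).
ΣA = 9500.00 mm², ΣAX̄ = 461666.67 mm³, ΣAȲ = 433333.33 mm³.
X̄ = 461666.67/9500.00 = 48.60 mm; Ȳ = 433333.33/9500.00 = 45.61 mm.

X̄ = 48.60 mm, Ȳ = 45.61 mm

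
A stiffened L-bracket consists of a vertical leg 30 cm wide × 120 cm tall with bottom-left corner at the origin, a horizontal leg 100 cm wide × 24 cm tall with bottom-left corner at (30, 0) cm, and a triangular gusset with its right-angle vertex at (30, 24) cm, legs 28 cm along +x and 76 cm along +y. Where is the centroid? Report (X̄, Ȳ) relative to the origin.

X̄ = 40.75 cm, Ȳ = 42.09 cm

vertical leg: A = 30 × 120 = 3600.00, centroid at (15.00, 60.00).
horizontal leg: A = 100 × 24 = 2400.00, centroid at (80.00, 12.00).
gusset: A = ½·28·76 = 1064.00, centroid at (39.33, 49.33).
ΣA = 7064.00 cm², ΣAX̄ = 287850.67 cm³, ΣAȲ = 297290.67 cm³.
X̄ = 287850.67/7064.00 = 40.75 cm; Ȳ = 297290.67/7064.00 = 42.09 cm.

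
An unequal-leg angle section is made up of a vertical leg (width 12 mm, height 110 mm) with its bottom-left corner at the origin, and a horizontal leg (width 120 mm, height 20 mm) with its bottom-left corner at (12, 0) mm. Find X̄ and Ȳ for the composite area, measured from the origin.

Part | A | x̄ᵢ | ȳᵢ | A·x̄ᵢ | A·ȳᵢ
vertical leg | 1320.00 | 6.00 | 55.00 | 7920.00 | 72600.00
horizontal leg | 2400.00 | 72.00 | 10.00 | 172800.00 | 24000.00
Σ | 3720.00 |  |  | 180720.00 | 96600.00
X̄ = 180720.00 / 3720.00 = 48.58 mm
Ȳ = 96600.00 / 3720.00 = 25.97 mm

X̄ = 48.58 mm, Ȳ = 25.97 mm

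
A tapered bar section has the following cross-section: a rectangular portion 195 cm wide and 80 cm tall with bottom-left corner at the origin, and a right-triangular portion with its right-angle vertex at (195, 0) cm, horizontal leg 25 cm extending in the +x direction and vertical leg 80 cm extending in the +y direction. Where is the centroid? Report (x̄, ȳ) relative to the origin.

rectangular portion: A = 195 × 80 = 15600.00, centroid at (97.50, 40.00).
triangular portion: A = ½·25·80 = 1000.00, centroid at (203.33, 26.67).
ΣA = 16600.00 cm²
ΣAx̄ = (15600.00)(97.50) + (1000.00)(203.33) = 1724333.33 cm³
ΣAȳ = (15600.00)(40.00) + (1000.00)(26.67) = 650666.67 cm³
x̄ = 1724333.33 / 16600.00 = 103.88 cm
ȳ = 650666.67 / 16600.00 = 39.20 cm

x̄ = 103.88 cm, ȳ = 39.20 cm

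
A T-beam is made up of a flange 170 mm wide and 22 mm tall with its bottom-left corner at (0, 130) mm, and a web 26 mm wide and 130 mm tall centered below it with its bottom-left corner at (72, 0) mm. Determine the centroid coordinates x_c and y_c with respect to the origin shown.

x_c = 85.00 mm, y_c = 104.92 mm

Part | A | x̄ᵢ | ȳᵢ | A·x̄ᵢ | A·ȳᵢ
web | 3380.00 | 85.00 | 65.00 | 287300.00 | 219700.00
flange | 3740.00 | 85.00 | 141.00 | 317900.00 | 527340.00
Σ | 7120.00 |  |  | 605200.00 | 747040.00
x_c = 605200.00 / 7120.00 = 85.00 mm
y_c = 747040.00 / 7120.00 = 104.92 mm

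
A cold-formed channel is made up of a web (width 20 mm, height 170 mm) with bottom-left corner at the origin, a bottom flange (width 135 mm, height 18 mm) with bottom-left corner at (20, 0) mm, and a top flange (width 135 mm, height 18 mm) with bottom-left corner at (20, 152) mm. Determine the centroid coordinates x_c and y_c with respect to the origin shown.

web: A = 20 × 170 = 3400.00, centroid at (10.00, 85.00).
bottom flange: A = 135 × 18 = 2430.00, centroid at (87.50, 9.00).
top flange: A = 135 × 18 = 2430.00, centroid at (87.50, 161.00).
ΣA = 8260.00 mm²
ΣAx_c = (3400.00)(10.00) + (2430.00)(87.50) + (2430.00)(87.50) = 459250.00 mm³
ΣAy_c = (3400.00)(85.00) + (2430.00)(9.00) + (2430.00)(161.00) = 702100.00 mm³
x_c = 459250.00 / 8260.00 = 55.60 mm
y_c = 702100.00 / 8260.00 = 85.00 mm

x_c = 55.60 mm, y_c = 85.00 mm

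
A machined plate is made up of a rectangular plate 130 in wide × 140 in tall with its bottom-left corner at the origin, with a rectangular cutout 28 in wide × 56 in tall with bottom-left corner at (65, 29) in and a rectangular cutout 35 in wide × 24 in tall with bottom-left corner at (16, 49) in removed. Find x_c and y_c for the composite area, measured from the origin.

x_c = 65.29 in, y_c = 71.77 in

plate: A = 130 × 140 = 18200.00, centroid at (65.00, 70.00).
hole 1: A = −(28 × 56) = -1568.00, centroid at (79.00, 57.00).
hole 2: A = −(35 × 24) = -840.00, centroid at (33.50, 61.00).
ΣA = 15792.00 in²
ΣAx_c = (18200.00)(65.00) + (-1568.00)(79.00) + (-840.00)(33.50) = 1030988.00 in³
ΣAy_c = (18200.00)(70.00) + (-1568.00)(57.00) + (-840.00)(61.00) = 1133384.00 in³
x_c = 1030988.00 / 15792.00 = 65.29 in
y_c = 1133384.00 / 15792.00 = 71.77 in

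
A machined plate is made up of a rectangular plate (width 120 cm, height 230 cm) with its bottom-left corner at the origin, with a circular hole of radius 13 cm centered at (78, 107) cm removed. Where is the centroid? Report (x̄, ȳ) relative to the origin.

plate: A = 120 × 230 = 27600.00, centroid at (60.00, 115.00).
hole: A = −π·13² = -530.93, centroid at (78.00, 107.00).
ΣA = 27069.07 cm²
ΣAx̄ = (27600.00)(60.00) + (-530.93)(78.00) = 1614587.53 cm³
ΣAȳ = (27600.00)(115.00) + (-530.93)(107.00) = 3117190.58 cm³
x̄ = 1614587.53 / 27069.07 = 59.65 cm
ȳ = 3117190.58 / 27069.07 = 115.16 cm

x̄ = 59.65 cm, ȳ = 115.16 cm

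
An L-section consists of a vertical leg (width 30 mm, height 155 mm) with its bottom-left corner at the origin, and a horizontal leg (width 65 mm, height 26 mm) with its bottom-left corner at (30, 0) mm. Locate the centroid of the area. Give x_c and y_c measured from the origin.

vertical leg: A = 30 × 155 = 4650.00, centroid at (15.00, 77.50).
horizontal leg: A = 65 × 26 = 1690.00, centroid at (62.50, 13.00).
ΣA = 6340.00 mm²
ΣAx_c = (4650.00)(15.00) + (1690.00)(62.50) = 175375.00 mm³
ΣAy_c = (4650.00)(77.50) + (1690.00)(13.00) = 382345.00 mm³
x_c = 175375.00 / 6340.00 = 27.66 mm
y_c = 382345.00 / 6340.00 = 60.31 mm

x_c = 27.66 mm, y_c = 60.31 mm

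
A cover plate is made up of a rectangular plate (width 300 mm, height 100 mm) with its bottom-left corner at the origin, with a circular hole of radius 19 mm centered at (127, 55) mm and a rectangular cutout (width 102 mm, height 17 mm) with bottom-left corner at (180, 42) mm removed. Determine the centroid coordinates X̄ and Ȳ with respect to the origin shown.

Part | A | x̄ᵢ | ȳᵢ | A·x̄ᵢ | A·ȳᵢ
plate | 30000.00 | 150.00 | 50.00 | 4500000.00 | 1500000.00
hole 1 | -1134.11 | 127.00 | 55.00 | -144032.60 | -62376.32
hole 2 | -1734.00 | 231.00 | 50.50 | -400554.00 | -87567.00
Σ | 27131.89 |  |  | 3955413.40 | 1350056.68
X̄ = 3955413.40 / 27131.89 = 145.78 mm
Ȳ = 1350056.68 / 27131.89 = 49.76 mm

X̄ = 145.78 mm, Ȳ = 49.76 mm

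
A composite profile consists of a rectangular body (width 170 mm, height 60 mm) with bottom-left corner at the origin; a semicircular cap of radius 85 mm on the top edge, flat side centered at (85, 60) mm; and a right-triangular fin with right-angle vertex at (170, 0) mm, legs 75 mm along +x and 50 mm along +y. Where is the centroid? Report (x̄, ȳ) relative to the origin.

rectangular body: A = 170 × 60 = 10200.00, centroid at (85.00, 30.00).
semicircular top: A = ½π·85² = 11349.00, centroid at (85.00, 96.08).
triangular fin: A = ½·75·50 = 1875.00, centroid at (195.00, 16.67).
ΣA = 23424.00 mm²
ΣAx̄ = (10200.00)(85.00) + (11349.00)(85.00) + (1875.00)(195.00) = 2197290.29 mm³
ΣAȳ = (10200.00)(30.00) + (11349.00)(96.08) + (1875.00)(16.67) = 1427606.87 mm³
x̄ = 2197290.29 / 23424.00 = 93.81 mm
ȳ = 1427606.87 / 23424.00 = 60.95 mm

x̄ = 93.81 mm, ȳ = 60.95 mm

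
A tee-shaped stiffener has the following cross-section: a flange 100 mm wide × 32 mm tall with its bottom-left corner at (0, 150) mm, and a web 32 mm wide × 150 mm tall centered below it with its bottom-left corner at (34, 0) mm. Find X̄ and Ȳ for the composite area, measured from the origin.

web: A = 32 × 150 = 4800.00, centroid at (50.00, 75.00).
flange: A = 100 × 32 = 3200.00, centroid at (50.00, 166.00).
ΣA = 8000.00 mm², ΣAX̄ = 400000.00 mm³, ΣAȲ = 891200.00 mm³.
X̄ = 400000.00/8000.00 = 50.00 mm; Ȳ = 891200.00/8000.00 = 111.40 mm.

X̄ = 50.00 mm, Ȳ = 111.40 mm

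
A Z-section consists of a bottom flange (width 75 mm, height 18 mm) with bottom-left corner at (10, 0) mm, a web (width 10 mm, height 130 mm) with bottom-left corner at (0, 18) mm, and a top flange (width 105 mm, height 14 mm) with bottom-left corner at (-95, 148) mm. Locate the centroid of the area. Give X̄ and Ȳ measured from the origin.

bottom flange: A = 75 × 18 = 1350.00, centroid at (47.50, 9.00).
web: A = 10 × 130 = 1300.00, centroid at (5.00, 83.00).
top flange: A = 105 × 14 = 1470.00, centroid at (-42.50, 155.00).
ΣA = 4120.00 mm²
ΣAX̄ = (1350.00)(47.50) + (1300.00)(5.00) + (1470.00)(-42.50) = 8150.00 mm³
ΣAȲ = (1350.00)(9.00) + (1300.00)(83.00) + (1470.00)(155.00) = 347900.00 mm³
X̄ = 8150.00 / 4120.00 = 1.98 mm
Ȳ = 347900.00 / 4120.00 = 84.44 mm

X̄ = 1.98 mm, Ȳ = 84.44 mm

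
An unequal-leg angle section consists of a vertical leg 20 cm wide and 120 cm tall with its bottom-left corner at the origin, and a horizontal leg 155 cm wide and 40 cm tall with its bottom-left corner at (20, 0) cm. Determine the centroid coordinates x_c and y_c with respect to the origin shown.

vertical leg: A = 20 × 120 = 2400.00, centroid at (10.00, 60.00).
horizontal leg: A = 155 × 40 = 6200.00, centroid at (97.50, 20.00).
ΣA = 8600.00 cm²
ΣAx_c = (2400.00)(10.00) + (6200.00)(97.50) = 628500.00 cm³
ΣAy_c = (2400.00)(60.00) + (6200.00)(20.00) = 268000.00 cm³
x_c = 628500.00 / 8600.00 = 73.08 cm
y_c = 268000.00 / 8600.00 = 31.16 cm

x_c = 73.08 cm, y_c = 31.16 cm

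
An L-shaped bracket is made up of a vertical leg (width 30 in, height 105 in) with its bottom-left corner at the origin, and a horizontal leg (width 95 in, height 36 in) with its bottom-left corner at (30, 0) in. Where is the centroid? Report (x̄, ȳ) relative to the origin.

vertical leg: A = 30 × 105 = 3150.00, centroid at (15.00, 52.50).
horizontal leg: A = 95 × 36 = 3420.00, centroid at (77.50, 18.00).
ΣA = 6570.00 in²
ΣAx̄ = (3150.00)(15.00) + (3420.00)(77.50) = 312300.00 in³
ΣAȳ = (3150.00)(52.50) + (3420.00)(18.00) = 226935.00 in³
x̄ = 312300.00 / 6570.00 = 47.53 in
ȳ = 226935.00 / 6570.00 = 34.54 in

x̄ = 47.53 in, ȳ = 34.54 in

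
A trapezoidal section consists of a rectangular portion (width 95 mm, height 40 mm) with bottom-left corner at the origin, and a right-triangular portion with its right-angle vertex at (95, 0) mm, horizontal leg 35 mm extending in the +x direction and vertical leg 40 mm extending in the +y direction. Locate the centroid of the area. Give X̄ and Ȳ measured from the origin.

X̄ = 56.70 mm, Ȳ = 18.96 mm

rectangular portion: A = 95 × 40 = 3800.00, centroid at (47.50, 20.00).
triangular portion: A = ½·35·40 = 700.00, centroid at (106.67, 13.33).
ΣA = 4500.00 mm²
ΣAX̄ = (3800.00)(47.50) + (700.00)(106.67) = 255166.67 mm³
ΣAȲ = (3800.00)(20.00) + (700.00)(13.33) = 85333.33 mm³
X̄ = 255166.67 / 4500.00 = 56.70 mm
Ȳ = 85333.33 / 4500.00 = 18.96 mm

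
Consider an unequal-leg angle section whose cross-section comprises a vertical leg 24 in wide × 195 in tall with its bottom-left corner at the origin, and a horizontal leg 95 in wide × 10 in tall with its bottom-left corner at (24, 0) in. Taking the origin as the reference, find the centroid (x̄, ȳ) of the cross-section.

x̄ = 22.04 in, ȳ = 81.89 in

vertical leg: A = 24 × 195 = 4680.00, centroid at (12.00, 97.50).
horizontal leg: A = 95 × 10 = 950.00, centroid at (71.50, 5.00).
ΣA = 5630.00 in²
ΣAx̄ = (4680.00)(12.00) + (950.00)(71.50) = 124085.00 in³
ΣAȳ = (4680.00)(97.50) + (950.00)(5.00) = 461050.00 in³
x̄ = 124085.00 / 5630.00 = 22.04 in
ȳ = 461050.00 / 5630.00 = 81.89 in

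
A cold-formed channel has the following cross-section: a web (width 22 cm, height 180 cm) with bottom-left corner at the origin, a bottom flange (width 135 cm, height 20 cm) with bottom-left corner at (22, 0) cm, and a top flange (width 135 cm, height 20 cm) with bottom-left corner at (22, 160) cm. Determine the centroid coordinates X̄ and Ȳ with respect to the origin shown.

X̄ = 56.29 cm, Ȳ = 90.00 cm

web: A = 22 × 180 = 3960.00, centroid at (11.00, 90.00).
bottom flange: A = 135 × 20 = 2700.00, centroid at (89.50, 10.00).
top flange: A = 135 × 20 = 2700.00, centroid at (89.50, 170.00).
ΣA = 9360.00 cm²
ΣAX̄ = (3960.00)(11.00) + (2700.00)(89.50) + (2700.00)(89.50) = 526860.00 cm³
ΣAȲ = (3960.00)(90.00) + (2700.00)(10.00) + (2700.00)(170.00) = 842400.00 cm³
X̄ = 526860.00 / 9360.00 = 56.29 cm
Ȳ = 842400.00 / 9360.00 = 90.00 cm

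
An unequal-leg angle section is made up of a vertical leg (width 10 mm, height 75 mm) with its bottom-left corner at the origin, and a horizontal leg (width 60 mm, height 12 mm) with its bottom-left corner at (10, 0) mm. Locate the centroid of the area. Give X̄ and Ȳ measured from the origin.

vertical leg: A = 10 × 75 = 750.00, centroid at (5.00, 37.50).
horizontal leg: A = 60 × 12 = 720.00, centroid at (40.00, 6.00).
ΣA = 1470.00 mm², ΣAX̄ = 32550.00 mm³, ΣAȲ = 32445.00 mm³.
X̄ = 32550.00/1470.00 = 22.14 mm; Ȳ = 32445.00/1470.00 = 22.07 mm.

X̄ = 22.14 mm, Ȳ = 22.07 mm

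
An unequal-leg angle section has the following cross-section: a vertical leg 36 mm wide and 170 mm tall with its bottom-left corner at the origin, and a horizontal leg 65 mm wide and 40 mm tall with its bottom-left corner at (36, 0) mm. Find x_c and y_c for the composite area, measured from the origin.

vertical leg: A = 36 × 170 = 6120.00, centroid at (18.00, 85.00).
horizontal leg: A = 65 × 40 = 2600.00, centroid at (68.50, 20.00).
ΣA = 8720.00 mm², ΣAx_c = 288260.00 mm³, ΣAy_c = 572200.00 mm³.
x_c = 288260.00/8720.00 = 33.06 mm; y_c = 572200.00/8720.00 = 65.62 mm.

x_c = 33.06 mm, y_c = 65.62 mm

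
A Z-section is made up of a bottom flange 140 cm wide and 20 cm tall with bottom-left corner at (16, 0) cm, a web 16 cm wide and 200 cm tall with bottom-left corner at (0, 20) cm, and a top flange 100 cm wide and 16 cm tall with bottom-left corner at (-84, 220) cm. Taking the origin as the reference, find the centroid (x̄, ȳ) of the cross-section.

bottom flange: A = 140 × 20 = 2800.00, centroid at (86.00, 10.00).
web: A = 16 × 200 = 3200.00, centroid at (8.00, 120.00).
top flange: A = 100 × 16 = 1600.00, centroid at (-34.00, 228.00).
ΣA = 7600.00 cm², ΣAx̄ = 212000.00 cm³, ΣAȳ = 776800.00 cm³.
x̄ = 212000.00/7600.00 = 27.89 cm; ȳ = 776800.00/7600.00 = 102.21 cm.

x̄ = 27.89 cm, ȳ = 102.21 cm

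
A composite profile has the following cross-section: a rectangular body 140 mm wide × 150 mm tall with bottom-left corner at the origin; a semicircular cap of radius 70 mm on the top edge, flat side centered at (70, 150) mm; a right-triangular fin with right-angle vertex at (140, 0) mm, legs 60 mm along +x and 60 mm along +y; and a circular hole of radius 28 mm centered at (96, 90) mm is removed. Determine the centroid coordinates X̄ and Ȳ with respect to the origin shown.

X̄ = 73.49 mm, Ȳ = 98.90 mm

rectangular body: A = 140 × 150 = 21000.00, centroid at (70.00, 75.00).
semicircular top: A = ½π·70² = 7696.90, centroid at (70.00, 179.71).
triangular fin: A = ½·60·60 = 1800.00, centroid at (160.00, 20.00).
hole: A = −π·28² = -2463.01, centroid at (96.00, 90.00).
ΣA = 28033.89 mm², ΣAX̄ = 2060334.31 mm³, ΣAȲ = 2772531.19 mm³.
X̄ = 2060334.31/28033.89 = 73.49 mm; Ȳ = 2772531.19/28033.89 = 98.90 mm.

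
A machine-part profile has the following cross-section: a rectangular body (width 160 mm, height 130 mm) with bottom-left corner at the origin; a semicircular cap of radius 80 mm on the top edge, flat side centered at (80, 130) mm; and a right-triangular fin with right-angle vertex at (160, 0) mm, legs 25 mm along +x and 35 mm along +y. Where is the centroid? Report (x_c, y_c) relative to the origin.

rectangular body: A = 160 × 130 = 20800.00, centroid at (80.00, 65.00).
semicircular top: A = ½π·80² = 10053.10, centroid at (80.00, 163.95).
triangular fin: A = ½·25·35 = 437.50, centroid at (168.33, 11.67).
ΣA = 31290.60 mm²
ΣAx_c = (20800.00)(80.00) + (10053.10)(80.00) + (437.50)(168.33) = 2541893.55 mm³
ΣAy_c = (20800.00)(65.00) + (10053.10)(163.95) + (437.50)(11.67) = 3005340.04 mm³
x_c = 2541893.55 / 31290.60 = 81.24 mm
y_c = 3005340.04 / 31290.60 = 96.05 mm

x_c = 81.24 mm, y_c = 96.05 mm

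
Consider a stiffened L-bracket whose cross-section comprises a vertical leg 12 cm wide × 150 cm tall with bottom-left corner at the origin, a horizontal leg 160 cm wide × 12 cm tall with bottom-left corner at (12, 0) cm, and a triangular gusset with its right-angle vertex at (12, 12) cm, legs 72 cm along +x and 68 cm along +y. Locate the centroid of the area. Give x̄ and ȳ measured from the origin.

x̄ = 44.68 cm, ȳ = 37.51 cm

vertical leg: A = 12 × 150 = 1800.00, centroid at (6.00, 75.00).
horizontal leg: A = 160 × 12 = 1920.00, centroid at (92.00, 6.00).
gusset: A = ½·72·68 = 2448.00, centroid at (36.00, 34.67).
ΣA = 6168.00 cm², ΣAx̄ = 275568.00 cm³, ΣAȳ = 231384.00 cm³.
x̄ = 275568.00/6168.00 = 44.68 cm; ȳ = 231384.00/6168.00 = 37.51 cm.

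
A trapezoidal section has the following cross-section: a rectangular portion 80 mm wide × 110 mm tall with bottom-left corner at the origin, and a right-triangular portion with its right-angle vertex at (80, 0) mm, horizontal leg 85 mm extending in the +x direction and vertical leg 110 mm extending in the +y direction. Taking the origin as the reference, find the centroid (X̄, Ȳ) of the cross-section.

Part | A | x̄ᵢ | ȳᵢ | A·x̄ᵢ | A·ȳᵢ
rectangular portion | 8800.00 | 40.00 | 55.00 | 352000.00 | 484000.00
triangular portion | 4675.00 | 108.33 | 36.67 | 506458.33 | 171416.67
Σ | 13475.00 |  |  | 858458.33 | 655416.67
X̄ = 858458.33 / 13475.00 = 63.71 mm
Ȳ = 655416.67 / 13475.00 = 48.64 mm

X̄ = 63.71 mm, Ȳ = 48.64 mm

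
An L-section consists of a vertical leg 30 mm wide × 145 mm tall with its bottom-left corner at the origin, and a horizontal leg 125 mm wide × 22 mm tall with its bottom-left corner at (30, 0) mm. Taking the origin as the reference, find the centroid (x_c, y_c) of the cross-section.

Part | A | x̄ᵢ | ȳᵢ | A·x̄ᵢ | A·ȳᵢ
vertical leg | 4350.00 | 15.00 | 72.50 | 65250.00 | 315375.00
horizontal leg | 2750.00 | 92.50 | 11.00 | 254375.00 | 30250.00
Σ | 7100.00 |  |  | 319625.00 | 345625.00
x_c = 319625.00 / 7100.00 = 45.02 mm
y_c = 345625.00 / 7100.00 = 48.68 mm

x_c = 45.02 mm, y_c = 48.68 mm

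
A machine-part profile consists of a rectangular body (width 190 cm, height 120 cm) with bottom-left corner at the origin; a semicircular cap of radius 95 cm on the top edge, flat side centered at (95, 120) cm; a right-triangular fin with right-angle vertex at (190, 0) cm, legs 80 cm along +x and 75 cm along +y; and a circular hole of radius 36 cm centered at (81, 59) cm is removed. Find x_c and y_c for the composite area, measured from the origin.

Part | A | x̄ᵢ | ȳᵢ | A·x̄ᵢ | A·ȳᵢ
rectangular body | 22800.00 | 95.00 | 60.00 | 2166000.00 | 1368000.00
semicircular top | 14176.44 | 95.00 | 160.32 | 1346761.50 | 2272755.76
triangular fin | 3000.00 | 216.67 | 25.00 | 650000.00 | 75000.00
hole | -4071.50 | 81.00 | 59.00 | -329791.83 | -240218.74
Σ | 35904.93 |  |  | 3832969.67 | 3475537.01
x_c = 3832969.67 / 35904.93 = 106.75 cm
y_c = 3475537.01 / 35904.93 = 96.80 cm

x_c = 106.75 cm, y_c = 96.80 cm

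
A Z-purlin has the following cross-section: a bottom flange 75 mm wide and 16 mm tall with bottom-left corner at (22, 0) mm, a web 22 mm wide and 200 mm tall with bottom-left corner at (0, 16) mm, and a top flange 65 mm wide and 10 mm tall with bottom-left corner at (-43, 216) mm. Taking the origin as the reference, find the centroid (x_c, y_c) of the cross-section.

bottom flange: A = 75 × 16 = 1200.00, centroid at (59.50, 8.00).
web: A = 22 × 200 = 4400.00, centroid at (11.00, 116.00).
top flange: A = 65 × 10 = 650.00, centroid at (-10.50, 221.00).
ΣA = 6250.00 mm²
ΣAx_c = (1200.00)(59.50) + (4400.00)(11.00) + (650.00)(-10.50) = 112975.00 mm³
ΣAy_c = (1200.00)(8.00) + (4400.00)(116.00) + (650.00)(221.00) = 663650.00 mm³
x_c = 112975.00 / 6250.00 = 18.08 mm
y_c = 663650.00 / 6250.00 = 106.18 mm

x_c = 18.08 mm, y_c = 106.18 mm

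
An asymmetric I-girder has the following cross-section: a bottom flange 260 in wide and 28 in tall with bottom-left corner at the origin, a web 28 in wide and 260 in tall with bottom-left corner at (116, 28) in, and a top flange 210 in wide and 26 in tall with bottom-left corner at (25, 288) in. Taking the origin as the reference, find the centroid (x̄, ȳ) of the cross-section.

x̄ = 130.00 in, ȳ = 144.64 in

Part | A | x̄ᵢ | ȳᵢ | A·x̄ᵢ | A·ȳᵢ
bottom flange | 7280.00 | 130.00 | 14.00 | 946400.00 | 101920.00
web | 7280.00 | 130.00 | 158.00 | 946400.00 | 1150240.00
top flange | 5460.00 | 130.00 | 301.00 | 709800.00 | 1643460.00
Σ | 20020.00 |  |  | 2602600.00 | 2895620.00
x̄ = 2602600.00 / 20020.00 = 130.00 in
ȳ = 2895620.00 / 20020.00 = 144.64 in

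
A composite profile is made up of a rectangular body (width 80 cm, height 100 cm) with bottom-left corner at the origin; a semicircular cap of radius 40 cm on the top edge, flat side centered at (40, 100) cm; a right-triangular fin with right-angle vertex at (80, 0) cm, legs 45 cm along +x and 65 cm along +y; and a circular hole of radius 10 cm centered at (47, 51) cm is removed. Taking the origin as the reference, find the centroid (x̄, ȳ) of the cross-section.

Part | A | x̄ᵢ | ȳᵢ | A·x̄ᵢ | A·ȳᵢ
rectangular body | 8000.00 | 40.00 | 50.00 | 320000.00 | 400000.00
semicircular top | 2513.27 | 40.00 | 116.98 | 100530.96 | 293994.08
triangular fin | 1462.50 | 95.00 | 21.67 | 138937.50 | 31687.50
hole | -314.16 | 47.00 | 51.00 | -14765.49 | -16022.12
Σ | 11661.61 |  |  | 544702.98 | 709659.46
x̄ = 544702.98 / 11661.61 = 46.71 cm
ȳ = 709659.46 / 11661.61 = 60.85 cm

x̄ = 46.71 cm, ȳ = 60.85 cm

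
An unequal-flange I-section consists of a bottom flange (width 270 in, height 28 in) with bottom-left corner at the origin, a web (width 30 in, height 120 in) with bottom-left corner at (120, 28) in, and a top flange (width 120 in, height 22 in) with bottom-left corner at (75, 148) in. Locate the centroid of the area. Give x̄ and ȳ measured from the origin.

bottom flange: A = 270 × 28 = 7560.00, centroid at (135.00, 14.00).
web: A = 30 × 120 = 3600.00, centroid at (135.00, 88.00).
top flange: A = 120 × 22 = 2640.00, centroid at (135.00, 159.00).
ΣA = 13800.00 in²
ΣAx̄ = (7560.00)(135.00) + (3600.00)(135.00) + (2640.00)(135.00) = 1863000.00 in³
ΣAȳ = (7560.00)(14.00) + (3600.00)(88.00) + (2640.00)(159.00) = 842400.00 in³
x̄ = 1863000.00 / 13800.00 = 135.00 in
ȳ = 842400.00 / 13800.00 = 61.04 in

x̄ = 135.00 in, ȳ = 61.04 in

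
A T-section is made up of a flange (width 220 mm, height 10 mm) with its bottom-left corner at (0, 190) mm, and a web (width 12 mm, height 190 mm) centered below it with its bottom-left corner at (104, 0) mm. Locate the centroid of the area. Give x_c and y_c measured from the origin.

x_c = 110.00 mm, y_c = 144.11 mm

web: A = 12 × 190 = 2280.00, centroid at (110.00, 95.00).
flange: A = 220 × 10 = 2200.00, centroid at (110.00, 195.00).
ΣA = 4480.00 mm²
ΣAx_c = (2280.00)(110.00) + (2200.00)(110.00) = 492800.00 mm³
ΣAy_c = (2280.00)(95.00) + (2200.00)(195.00) = 645600.00 mm³
x_c = 492800.00 / 4480.00 = 110.00 mm
y_c = 645600.00 / 4480.00 = 144.11 mm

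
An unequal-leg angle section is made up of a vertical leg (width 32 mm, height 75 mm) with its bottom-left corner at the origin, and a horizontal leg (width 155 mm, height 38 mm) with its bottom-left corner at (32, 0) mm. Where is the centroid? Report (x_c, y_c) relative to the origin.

Part | A | x̄ᵢ | ȳᵢ | A·x̄ᵢ | A·ȳᵢ
vertical leg | 2400.00 | 16.00 | 37.50 | 38400.00 | 90000.00
horizontal leg | 5890.00 | 109.50 | 19.00 | 644955.00 | 111910.00
Σ | 8290.00 |  |  | 683355.00 | 201910.00
x_c = 683355.00 / 8290.00 = 82.43 mm
y_c = 201910.00 / 8290.00 = 24.36 mm

x_c = 82.43 mm, y_c = 24.36 mm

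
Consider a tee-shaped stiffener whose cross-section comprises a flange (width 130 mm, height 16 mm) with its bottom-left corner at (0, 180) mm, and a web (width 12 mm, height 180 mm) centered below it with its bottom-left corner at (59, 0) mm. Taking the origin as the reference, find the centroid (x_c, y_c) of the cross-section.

x_c = 65.00 mm, y_c = 138.08 mm

Part | A | x̄ᵢ | ȳᵢ | A·x̄ᵢ | A·ȳᵢ
web | 2160.00 | 65.00 | 90.00 | 140400.00 | 194400.00
flange | 2080.00 | 65.00 | 188.00 | 135200.00 | 391040.00
Σ | 4240.00 |  |  | 275600.00 | 585440.00
x_c = 275600.00 / 4240.00 = 65.00 mm
y_c = 585440.00 / 4240.00 = 138.08 mm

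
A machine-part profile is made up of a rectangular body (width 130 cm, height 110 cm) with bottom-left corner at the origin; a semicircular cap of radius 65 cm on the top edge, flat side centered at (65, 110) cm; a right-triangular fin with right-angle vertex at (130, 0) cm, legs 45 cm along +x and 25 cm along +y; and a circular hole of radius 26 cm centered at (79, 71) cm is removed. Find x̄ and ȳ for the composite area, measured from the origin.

rectangular body: A = 130 × 110 = 14300.00, centroid at (65.00, 55.00).
semicircular top: A = ½π·65² = 6636.61, centroid at (65.00, 137.59).
triangular fin: A = ½·45·25 = 562.50, centroid at (145.00, 8.33).
hole: A = −π·26² = -2123.72, centroid at (79.00, 71.00).
ΣA = 19375.40 cm²
ΣAx̄ = (14300.00)(65.00) + (6636.61)(65.00) + (562.50)(145.00) + (-2123.72)(79.00) = 1274668.83 cm³
ΣAȳ = (14300.00)(55.00) + (6636.61)(137.59) + (562.50)(8.33) + (-2123.72)(71.00) = 1553514.55 cm³
x̄ = 1274668.83 / 19375.40 = 65.79 cm
ȳ = 1553514.55 / 19375.40 = 80.18 cm

x̄ = 65.79 cm, ȳ = 80.18 cm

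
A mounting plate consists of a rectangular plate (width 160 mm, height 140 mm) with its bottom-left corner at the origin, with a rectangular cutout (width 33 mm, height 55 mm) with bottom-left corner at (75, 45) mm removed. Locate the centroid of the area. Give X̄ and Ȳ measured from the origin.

X̄ = 78.99 mm, Ȳ = 69.78 mm

Part | A | x̄ᵢ | ȳᵢ | A·x̄ᵢ | A·ȳᵢ
plate | 22400.00 | 80.00 | 70.00 | 1792000.00 | 1568000.00
hole | -1815.00 | 91.50 | 72.50 | -166072.50 | -131587.50
Σ | 20585.00 |  |  | 1625927.50 | 1436412.50
X̄ = 1625927.50 / 20585.00 = 78.99 mm
Ȳ = 1436412.50 / 20585.00 = 69.78 mm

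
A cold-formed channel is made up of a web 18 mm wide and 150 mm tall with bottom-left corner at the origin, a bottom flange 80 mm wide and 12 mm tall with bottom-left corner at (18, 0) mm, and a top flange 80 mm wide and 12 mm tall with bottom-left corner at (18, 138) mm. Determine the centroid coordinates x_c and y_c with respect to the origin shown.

Part | A | x̄ᵢ | ȳᵢ | A·x̄ᵢ | A·ȳᵢ
web | 2700.00 | 9.00 | 75.00 | 24300.00 | 202500.00
bottom flange | 960.00 | 58.00 | 6.00 | 55680.00 | 5760.00
top flange | 960.00 | 58.00 | 144.00 | 55680.00 | 138240.00
Σ | 4620.00 |  |  | 135660.00 | 346500.00
x_c = 135660.00 / 4620.00 = 29.36 mm
y_c = 346500.00 / 4620.00 = 75.00 mm

x_c = 29.36 mm, y_c = 75.00 mm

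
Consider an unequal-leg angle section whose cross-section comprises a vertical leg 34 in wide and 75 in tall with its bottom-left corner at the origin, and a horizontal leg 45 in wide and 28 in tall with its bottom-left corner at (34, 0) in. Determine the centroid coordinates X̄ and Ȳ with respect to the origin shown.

X̄ = 30.06 in, Ȳ = 29.73 in

vertical leg: A = 34 × 75 = 2550.00, centroid at (17.00, 37.50).
horizontal leg: A = 45 × 28 = 1260.00, centroid at (56.50, 14.00).
ΣA = 3810.00 in², ΣAX̄ = 114540.00 in³, ΣAȲ = 113265.00 in³.
X̄ = 114540.00/3810.00 = 30.06 in; Ȳ = 113265.00/3810.00 = 29.73 in.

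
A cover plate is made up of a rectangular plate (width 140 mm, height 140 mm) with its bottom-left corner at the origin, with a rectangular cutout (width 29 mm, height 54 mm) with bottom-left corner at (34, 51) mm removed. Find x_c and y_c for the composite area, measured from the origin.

x_c = 71.87 mm, y_c = 69.31 mm

Part | A | x̄ᵢ | ȳᵢ | A·x̄ᵢ | A·ȳᵢ
plate | 19600.00 | 70.00 | 70.00 | 1372000.00 | 1372000.00
hole | -1566.00 | 48.50 | 78.00 | -75951.00 | -122148.00
Σ | 18034.00 |  |  | 1296049.00 | 1249852.00
x_c = 1296049.00 / 18034.00 = 71.87 mm
y_c = 1249852.00 / 18034.00 = 69.31 mm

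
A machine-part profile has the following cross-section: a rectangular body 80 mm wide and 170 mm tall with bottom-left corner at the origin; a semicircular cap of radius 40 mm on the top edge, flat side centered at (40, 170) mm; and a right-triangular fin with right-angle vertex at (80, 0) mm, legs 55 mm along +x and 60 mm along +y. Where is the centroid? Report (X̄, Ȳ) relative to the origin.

Part | A | x̄ᵢ | ȳᵢ | A·x̄ᵢ | A·ȳᵢ
rectangular body | 13600.00 | 40.00 | 85.00 | 544000.00 | 1156000.00
semicircular top | 2513.27 | 40.00 | 186.98 | 100530.96 | 469923.27
triangular fin | 1650.00 | 98.33 | 20.00 | 162250.00 | 33000.00
Σ | 17763.27 |  |  | 806780.96 | 1658923.27
X̄ = 806780.96 / 17763.27 = 45.42 mm
Ȳ = 1658923.27 / 17763.27 = 93.39 mm

X̄ = 45.42 mm, Ȳ = 93.39 mm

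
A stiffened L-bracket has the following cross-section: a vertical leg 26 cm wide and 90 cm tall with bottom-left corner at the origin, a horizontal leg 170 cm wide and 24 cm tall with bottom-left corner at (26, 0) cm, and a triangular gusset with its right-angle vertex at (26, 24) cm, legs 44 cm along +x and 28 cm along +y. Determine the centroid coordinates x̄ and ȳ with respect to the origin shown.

Part | A | x̄ᵢ | ȳᵢ | A·x̄ᵢ | A·ȳᵢ
vertical leg | 2340.00 | 13.00 | 45.00 | 30420.00 | 105300.00
horizontal leg | 4080.00 | 111.00 | 12.00 | 452880.00 | 48960.00
gusset | 616.00 | 40.67 | 33.33 | 25050.67 | 20533.33
Σ | 7036.00 |  |  | 508350.67 | 174793.33
x̄ = 508350.67 / 7036.00 = 72.25 cm
ȳ = 174793.33 / 7036.00 = 24.84 cm

x̄ = 72.25 cm, ȳ = 24.84 cm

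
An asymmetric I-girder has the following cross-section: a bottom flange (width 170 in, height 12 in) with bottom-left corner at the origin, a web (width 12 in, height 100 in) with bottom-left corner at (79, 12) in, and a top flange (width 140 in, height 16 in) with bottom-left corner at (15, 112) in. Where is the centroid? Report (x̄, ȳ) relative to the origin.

x̄ = 85.00 in, ȳ = 64.86 in

Part | A | x̄ᵢ | ȳᵢ | A·x̄ᵢ | A·ȳᵢ
bottom flange | 2040.00 | 85.00 | 6.00 | 173400.00 | 12240.00
web | 1200.00 | 85.00 | 62.00 | 102000.00 | 74400.00
top flange | 2240.00 | 85.00 | 120.00 | 190400.00 | 268800.00
Σ | 5480.00 |  |  | 465800.00 | 355440.00
x̄ = 465800.00 / 5480.00 = 85.00 in
ȳ = 355440.00 / 5480.00 = 64.86 in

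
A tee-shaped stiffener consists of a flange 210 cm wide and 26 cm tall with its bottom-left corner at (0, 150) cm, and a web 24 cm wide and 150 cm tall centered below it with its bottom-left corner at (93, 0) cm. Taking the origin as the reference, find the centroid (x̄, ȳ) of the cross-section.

Part | A | x̄ᵢ | ȳᵢ | A·x̄ᵢ | A·ȳᵢ
web | 3600.00 | 105.00 | 75.00 | 378000.00 | 270000.00
flange | 5460.00 | 105.00 | 163.00 | 573300.00 | 889980.00
Σ | 9060.00 |  |  | 951300.00 | 1159980.00
x̄ = 951300.00 / 9060.00 = 105.00 cm
ȳ = 1159980.00 / 9060.00 = 128.03 cm

x̄ = 105.00 cm, ȳ = 128.03 cm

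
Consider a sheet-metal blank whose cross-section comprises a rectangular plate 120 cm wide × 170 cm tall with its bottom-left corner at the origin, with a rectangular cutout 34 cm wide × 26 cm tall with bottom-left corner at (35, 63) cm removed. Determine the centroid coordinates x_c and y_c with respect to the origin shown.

plate: A = 120 × 170 = 20400.00, centroid at (60.00, 85.00).
hole: A = −(34 × 26) = -884.00, centroid at (52.00, 76.00).
ΣA = 19516.00 cm², ΣAx_c = 1178032.00 cm³, ΣAy_c = 1666816.00 cm³.
x_c = 1178032.00/19516.00 = 60.36 cm; y_c = 1666816.00/19516.00 = 85.41 cm.

x_c = 60.36 cm, y_c = 85.41 cm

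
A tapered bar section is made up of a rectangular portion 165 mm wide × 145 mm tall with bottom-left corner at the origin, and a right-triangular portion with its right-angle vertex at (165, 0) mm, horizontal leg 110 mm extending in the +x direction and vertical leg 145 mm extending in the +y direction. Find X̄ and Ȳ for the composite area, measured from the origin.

Part | A | x̄ᵢ | ȳᵢ | A·x̄ᵢ | A·ȳᵢ
rectangular portion | 23925.00 | 82.50 | 72.50 | 1973812.50 | 1734562.50
triangular portion | 7975.00 | 201.67 | 48.33 | 1608291.67 | 385458.33
Σ | 31900.00 |  |  | 3582104.17 | 2120020.83
X̄ = 3582104.17 / 31900.00 = 112.29 mm
Ȳ = 2120020.83 / 31900.00 = 66.46 mm

X̄ = 112.29 mm, Ȳ = 66.46 mm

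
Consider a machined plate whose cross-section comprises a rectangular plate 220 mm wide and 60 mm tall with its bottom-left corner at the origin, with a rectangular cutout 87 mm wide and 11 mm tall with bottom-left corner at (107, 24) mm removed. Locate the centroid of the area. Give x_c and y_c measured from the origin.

Part | A | x̄ᵢ | ȳᵢ | A·x̄ᵢ | A·ȳᵢ
plate | 13200.00 | 110.00 | 30.00 | 1452000.00 | 396000.00
hole | -957.00 | 150.50 | 29.50 | -144028.50 | -28231.50
Σ | 12243.00 |  |  | 1307971.50 | 367768.50
x_c = 1307971.50 / 12243.00 = 106.83 mm
y_c = 367768.50 / 12243.00 = 30.04 mm

x_c = 106.83 mm, y_c = 30.04 mm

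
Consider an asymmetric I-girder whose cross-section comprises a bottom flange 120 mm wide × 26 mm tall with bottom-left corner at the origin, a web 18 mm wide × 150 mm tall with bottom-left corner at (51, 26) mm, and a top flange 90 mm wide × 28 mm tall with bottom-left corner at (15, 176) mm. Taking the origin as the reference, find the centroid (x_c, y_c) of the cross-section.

x_c = 60.00 mm, y_c = 94.97 mm

bottom flange: A = 120 × 26 = 3120.00, centroid at (60.00, 13.00).
web: A = 18 × 150 = 2700.00, centroid at (60.00, 101.00).
top flange: A = 90 × 28 = 2520.00, centroid at (60.00, 190.00).
ΣA = 8340.00 mm², ΣAx_c = 500400.00 mm³, ΣAy_c = 792060.00 mm³.
x_c = 500400.00/8340.00 = 60.00 mm; y_c = 792060.00/8340.00 = 94.97 mm.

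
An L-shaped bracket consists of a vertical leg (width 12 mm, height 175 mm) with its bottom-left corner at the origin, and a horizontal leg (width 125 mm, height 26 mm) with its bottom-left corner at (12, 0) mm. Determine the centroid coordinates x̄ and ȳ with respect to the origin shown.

x̄ = 47.61 mm, ȳ = 42.24 mm

Part | A | x̄ᵢ | ȳᵢ | A·x̄ᵢ | A·ȳᵢ
vertical leg | 2100.00 | 6.00 | 87.50 | 12600.00 | 183750.00
horizontal leg | 3250.00 | 74.50 | 13.00 | 242125.00 | 42250.00
Σ | 5350.00 |  |  | 254725.00 | 226000.00
x̄ = 254725.00 / 5350.00 = 47.61 mm
ȳ = 226000.00 / 5350.00 = 42.24 mm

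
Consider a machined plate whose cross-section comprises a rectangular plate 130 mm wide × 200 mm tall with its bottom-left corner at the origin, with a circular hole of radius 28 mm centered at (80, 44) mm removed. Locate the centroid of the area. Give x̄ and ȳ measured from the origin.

plate: A = 130 × 200 = 26000.00, centroid at (65.00, 100.00).
hole: A = −π·28² = -2463.01, centroid at (80.00, 44.00).
ΣA = 23536.99 mm², ΣAx̄ = 1492959.31 mm³, ΣAȳ = 2491627.62 mm³.
x̄ = 1492959.31/23536.99 = 63.43 mm; ȳ = 2491627.62/23536.99 = 105.86 mm.

x̄ = 63.43 mm, ȳ = 105.86 mm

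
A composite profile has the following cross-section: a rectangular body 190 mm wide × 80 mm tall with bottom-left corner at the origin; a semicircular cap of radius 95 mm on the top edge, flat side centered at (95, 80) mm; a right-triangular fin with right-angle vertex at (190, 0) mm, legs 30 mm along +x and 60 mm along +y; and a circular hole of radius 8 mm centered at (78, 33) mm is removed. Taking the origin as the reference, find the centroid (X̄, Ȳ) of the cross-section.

Part | A | x̄ᵢ | ȳᵢ | A·x̄ᵢ | A·ȳᵢ
rectangular body | 15200.00 | 95.00 | 40.00 | 1444000.00 | 608000.00
semicircular top | 14176.44 | 95.00 | 120.32 | 1346761.50 | 1705698.28
triangular fin | 900.00 | 200.00 | 20.00 | 180000.00 | 18000.00
hole | -201.06 | 78.00 | 33.00 | -15682.83 | -6635.04
Σ | 30075.37 |  |  | 2955078.67 | 2325063.24
X̄ = 2955078.67 / 30075.37 = 98.26 mm
Ȳ = 2325063.24 / 30075.37 = 77.31 mm

X̄ = 98.26 mm, Ȳ = 77.31 mm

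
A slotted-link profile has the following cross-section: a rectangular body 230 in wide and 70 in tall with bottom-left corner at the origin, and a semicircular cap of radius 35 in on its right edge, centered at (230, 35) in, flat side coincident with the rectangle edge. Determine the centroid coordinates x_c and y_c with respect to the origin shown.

x_c = 128.86 in, y_c = 35.00 in

rectangular body: A = 230 × 70 = 16100.00, centroid at (115.00, 35.00).
semicircular end: A = ½π·35² = 1924.23, centroid at (244.85, 35.00).
ΣA = 18024.23 in²
ΣAx_c = (16100.00)(115.00) + (1924.23)(244.85) = 2322655.20 in³
ΣAy_c = (16100.00)(35.00) + (1924.23)(35.00) = 630847.89 in³
x_c = 2322655.20 / 18024.23 = 128.86 in
y_c = 630847.89 / 18024.23 = 35.00 in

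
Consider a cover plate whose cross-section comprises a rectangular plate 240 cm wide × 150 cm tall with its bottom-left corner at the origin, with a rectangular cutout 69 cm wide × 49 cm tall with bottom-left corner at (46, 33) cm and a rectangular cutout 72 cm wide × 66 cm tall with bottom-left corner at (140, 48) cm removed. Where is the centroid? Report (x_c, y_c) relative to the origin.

Part | A | x̄ᵢ | ȳᵢ | A·x̄ᵢ | A·ȳᵢ
plate | 36000.00 | 120.00 | 75.00 | 4320000.00 | 2700000.00
hole 1 | -3381.00 | 80.50 | 57.50 | -272170.50 | -194407.50
hole 2 | -4752.00 | 176.00 | 81.00 | -836352.00 | -384912.00
Σ | 27867.00 |  |  | 3211477.50 | 2120680.50
x_c = 3211477.50 / 27867.00 = 115.24 cm
y_c = 2120680.50 / 27867.00 = 76.10 cm

x_c = 115.24 cm, y_c = 76.10 cm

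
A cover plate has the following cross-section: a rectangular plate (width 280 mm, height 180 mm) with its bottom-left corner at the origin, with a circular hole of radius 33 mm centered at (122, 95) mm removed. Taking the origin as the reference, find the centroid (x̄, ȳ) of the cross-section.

x̄ = 141.31 mm, ȳ = 89.64 mm

plate: A = 280 × 180 = 50400.00, centroid at (140.00, 90.00).
hole: A = −π·33² = -3421.19, centroid at (122.00, 95.00).
ΣA = 46978.81 mm², ΣAx̄ = 6638614.28 mm³, ΣAȳ = 4210986.53 mm³.
x̄ = 6638614.28/46978.81 = 141.31 mm; ȳ = 4210986.53/46978.81 = 89.64 mm.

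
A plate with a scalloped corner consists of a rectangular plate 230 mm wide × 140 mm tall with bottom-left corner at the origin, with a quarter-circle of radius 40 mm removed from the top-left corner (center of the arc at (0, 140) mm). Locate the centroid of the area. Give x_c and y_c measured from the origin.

Part | A | x̄ᵢ | ȳᵢ | A·x̄ᵢ | A·ȳᵢ
plate | 32200.00 | 115.00 | 70.00 | 3703000.00 | 2254000.00
removed quarter-circle | -1256.64 | 16.98 | 123.02 | -21333.33 | -154595.86
Σ | 30943.36 |  |  | 3681666.67 | 2099404.14
x_c = 3681666.67 / 30943.36 = 118.98 mm
y_c = 2099404.14 / 30943.36 = 67.85 mm

x_c = 118.98 mm, y_c = 67.85 mm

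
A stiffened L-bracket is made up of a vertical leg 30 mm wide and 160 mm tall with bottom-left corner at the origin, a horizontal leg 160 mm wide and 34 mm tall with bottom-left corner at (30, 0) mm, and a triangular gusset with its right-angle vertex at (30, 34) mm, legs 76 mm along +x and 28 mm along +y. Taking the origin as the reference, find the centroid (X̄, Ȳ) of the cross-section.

vertical leg: A = 30 × 160 = 4800.00, centroid at (15.00, 80.00).
horizontal leg: A = 160 × 34 = 5440.00, centroid at (110.00, 17.00).
gusset: A = ½·76·28 = 1064.00, centroid at (55.33, 43.33).
ΣA = 11304.00 mm²
ΣAX̄ = (4800.00)(15.00) + (5440.00)(110.00) + (1064.00)(55.33) = 729274.67 mm³
ΣAȲ = (4800.00)(80.00) + (5440.00)(17.00) + (1064.00)(43.33) = 522586.67 mm³
X̄ = 729274.67 / 11304.00 = 64.51 mm
Ȳ = 522586.67 / 11304.00 = 46.23 mm

X̄ = 64.51 mm, Ȳ = 46.23 mm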